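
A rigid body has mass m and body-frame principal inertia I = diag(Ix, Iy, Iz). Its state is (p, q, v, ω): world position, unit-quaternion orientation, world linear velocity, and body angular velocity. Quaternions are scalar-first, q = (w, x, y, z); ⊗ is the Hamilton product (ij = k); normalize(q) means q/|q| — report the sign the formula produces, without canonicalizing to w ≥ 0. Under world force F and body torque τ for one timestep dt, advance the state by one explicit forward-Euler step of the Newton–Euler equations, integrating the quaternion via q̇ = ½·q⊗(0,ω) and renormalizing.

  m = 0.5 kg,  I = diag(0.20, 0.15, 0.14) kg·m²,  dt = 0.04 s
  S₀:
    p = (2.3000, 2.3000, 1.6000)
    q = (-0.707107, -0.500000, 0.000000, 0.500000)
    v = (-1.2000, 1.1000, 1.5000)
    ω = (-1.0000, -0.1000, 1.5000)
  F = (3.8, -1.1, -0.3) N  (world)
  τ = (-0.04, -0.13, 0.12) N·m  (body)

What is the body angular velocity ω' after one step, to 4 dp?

ω×(Iω) gyroscopic = (0.0015, -0.0900, -0.0050)
α = I⁻¹(τ − ω×Iω) = (-0.2075, -0.2667, 0.8929)
ω + α·dt = (-1.0083, -0.1107, 1.5357)

ω' = (-1.0083, -0.1107, 1.5357)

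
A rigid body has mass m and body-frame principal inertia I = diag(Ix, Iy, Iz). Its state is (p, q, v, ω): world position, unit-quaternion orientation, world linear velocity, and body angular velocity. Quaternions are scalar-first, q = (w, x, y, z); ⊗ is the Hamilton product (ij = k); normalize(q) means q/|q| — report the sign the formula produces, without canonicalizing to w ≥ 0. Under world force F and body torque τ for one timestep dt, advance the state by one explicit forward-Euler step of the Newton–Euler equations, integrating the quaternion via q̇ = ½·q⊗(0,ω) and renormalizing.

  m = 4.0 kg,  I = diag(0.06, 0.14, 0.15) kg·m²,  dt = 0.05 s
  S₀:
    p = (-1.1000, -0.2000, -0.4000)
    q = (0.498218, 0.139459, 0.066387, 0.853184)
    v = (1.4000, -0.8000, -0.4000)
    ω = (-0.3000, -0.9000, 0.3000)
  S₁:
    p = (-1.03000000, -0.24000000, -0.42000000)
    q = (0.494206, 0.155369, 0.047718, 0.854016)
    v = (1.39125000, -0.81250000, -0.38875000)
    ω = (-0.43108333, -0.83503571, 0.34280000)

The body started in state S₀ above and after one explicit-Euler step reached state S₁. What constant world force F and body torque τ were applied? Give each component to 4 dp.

F = (-0.7000, -1.0000, 0.9000)
τ = (-0.1600, 0.1900, 0.1500)

Δv = v₁−v₀ = (-0.00875000, -0.01250000, 0.01125000)
F = m·Δv/dt = (-0.7000, -1.0000, 0.9000)
ω₁ − ω₀ = (-0.13108333, 0.06496429, 0.04280000)
gyro term ω₀×Iω₀ = (-0.0027, 0.0081, 0.0216)
applied torque τ = (-0.1600, 0.1900, 0.1500)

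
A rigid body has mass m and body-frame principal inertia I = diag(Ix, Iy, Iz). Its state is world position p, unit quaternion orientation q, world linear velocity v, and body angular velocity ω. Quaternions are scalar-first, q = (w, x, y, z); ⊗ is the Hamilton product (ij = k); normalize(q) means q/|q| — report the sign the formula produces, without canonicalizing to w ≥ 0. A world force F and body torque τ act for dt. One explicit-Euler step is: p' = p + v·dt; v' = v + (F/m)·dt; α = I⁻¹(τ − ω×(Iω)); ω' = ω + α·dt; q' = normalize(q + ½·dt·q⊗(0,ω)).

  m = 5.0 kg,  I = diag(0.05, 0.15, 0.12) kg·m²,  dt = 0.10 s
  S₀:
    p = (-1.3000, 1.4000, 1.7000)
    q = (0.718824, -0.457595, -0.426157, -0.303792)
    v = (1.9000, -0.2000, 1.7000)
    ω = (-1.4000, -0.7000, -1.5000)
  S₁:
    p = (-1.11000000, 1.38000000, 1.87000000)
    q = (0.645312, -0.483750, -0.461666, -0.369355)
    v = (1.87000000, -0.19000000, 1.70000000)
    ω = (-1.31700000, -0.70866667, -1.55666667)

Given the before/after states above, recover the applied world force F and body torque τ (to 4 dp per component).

rate change Δω = (0.08300000, -0.00866667, -0.05666667)
τ = I·(Δω/dt) + ω₀×(Iω₀) = (0.0100, -0.1600, 0.0300)
Δv = v₁−v₀ = (-0.03000000, 0.01000000, 0.00000000)
F = m·Δv/dt = (-1.5000, 0.5000, 0.0000)

F = (-1.5000, 0.5000, 0.0000)
τ = (0.0100, -0.1600, 0.0300)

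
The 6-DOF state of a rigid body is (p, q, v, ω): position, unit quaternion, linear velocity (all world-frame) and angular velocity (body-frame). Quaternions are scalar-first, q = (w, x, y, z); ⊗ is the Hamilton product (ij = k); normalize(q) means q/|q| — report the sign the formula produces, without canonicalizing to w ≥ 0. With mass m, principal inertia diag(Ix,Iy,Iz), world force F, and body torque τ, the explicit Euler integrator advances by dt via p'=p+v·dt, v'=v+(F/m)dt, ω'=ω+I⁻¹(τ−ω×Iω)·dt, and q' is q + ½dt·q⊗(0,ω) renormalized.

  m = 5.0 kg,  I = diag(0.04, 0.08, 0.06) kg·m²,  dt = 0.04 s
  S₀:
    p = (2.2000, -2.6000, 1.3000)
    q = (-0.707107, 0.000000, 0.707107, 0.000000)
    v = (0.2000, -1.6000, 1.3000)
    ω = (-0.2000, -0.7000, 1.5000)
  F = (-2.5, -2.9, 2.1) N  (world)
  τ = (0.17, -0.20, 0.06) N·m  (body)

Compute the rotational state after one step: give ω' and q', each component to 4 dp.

precession coupling ω×(Iω) = (0.0210, 0.0060, 0.0056)
α = I⁻¹(τ − ω×Iω) = (3.7250, -2.5750, 0.9067)
new body rate ω' = (-0.0510, -0.8030, 1.5363)
q⊗(0,ω) = (0.4949749, 1.2020819, 0.4949749, -0.9192391)
updated quaternion q' = (-0.6968, 0.0240, 0.7166, -0.0184)

ω' = (-0.0510, -0.8030, 1.5363)
q' = (-0.6968, 0.0240, 0.7166, -0.0184)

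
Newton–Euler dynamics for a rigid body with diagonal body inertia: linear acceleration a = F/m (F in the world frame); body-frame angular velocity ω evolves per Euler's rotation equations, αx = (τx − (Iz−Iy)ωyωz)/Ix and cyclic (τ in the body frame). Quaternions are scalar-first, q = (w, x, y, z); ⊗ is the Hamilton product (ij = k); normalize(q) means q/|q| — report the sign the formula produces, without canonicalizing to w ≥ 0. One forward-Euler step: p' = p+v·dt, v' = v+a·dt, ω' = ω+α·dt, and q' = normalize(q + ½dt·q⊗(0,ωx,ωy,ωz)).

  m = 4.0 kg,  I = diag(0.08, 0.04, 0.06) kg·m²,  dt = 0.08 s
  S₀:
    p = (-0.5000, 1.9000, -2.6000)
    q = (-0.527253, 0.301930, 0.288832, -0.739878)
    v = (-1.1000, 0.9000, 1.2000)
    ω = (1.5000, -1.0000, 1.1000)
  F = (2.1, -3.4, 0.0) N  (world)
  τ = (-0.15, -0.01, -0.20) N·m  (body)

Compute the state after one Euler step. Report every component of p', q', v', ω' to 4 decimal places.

p' = p + v·dt = (-0.5880, 1.9720, -2.5040)
v' = v + a·dt = (-1.0580, 0.8320, 1.2000)
gyro term ω×Iω = (-0.0220, 0.0330, 0.0600)
(τ − ω×Iω)/I = (-1.6000, -1.0750, -4.3333)
ω' = ω + α·dt = (1.3720, -1.0860, 0.7533)
Hamilton product q⊗(0,ω) = (0.6498028, -1.2130423, -0.9146870, -1.3151563)
q + ½dt·q⊗(0,ω), renormalized = (-0.4995, 0.2525, 0.2513, -0.7897)

p' = (-0.5880, 1.9720, -2.5040)
q' = (-0.4995, 0.2525, 0.2513, -0.7897)
v' = (-1.0580, 0.8320, 1.2000)
ω' = (1.3720, -1.0860, 0.7533)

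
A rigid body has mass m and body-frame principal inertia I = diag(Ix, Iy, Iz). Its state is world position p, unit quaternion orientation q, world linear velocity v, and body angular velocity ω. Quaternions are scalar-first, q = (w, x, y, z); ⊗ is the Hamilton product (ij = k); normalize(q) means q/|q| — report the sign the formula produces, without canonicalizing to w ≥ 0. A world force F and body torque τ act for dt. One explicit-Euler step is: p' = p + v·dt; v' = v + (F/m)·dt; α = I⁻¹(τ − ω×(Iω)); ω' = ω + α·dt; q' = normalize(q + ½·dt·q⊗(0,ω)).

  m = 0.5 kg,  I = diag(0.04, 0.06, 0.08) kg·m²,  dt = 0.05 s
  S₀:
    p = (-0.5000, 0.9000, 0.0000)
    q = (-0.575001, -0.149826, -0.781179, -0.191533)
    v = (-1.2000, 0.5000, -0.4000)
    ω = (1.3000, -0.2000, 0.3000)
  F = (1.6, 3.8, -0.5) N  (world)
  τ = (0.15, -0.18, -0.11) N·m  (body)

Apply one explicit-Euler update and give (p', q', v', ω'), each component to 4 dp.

angular accel α = (3.7800, -2.7400, -1.3100)
ω' = ω + α·dt = (1.4890, -0.3370, 0.2345)
2q̇ = q⊗(0,ω) = (0.0959979, -1.0201616, -0.0890449, 0.8729976)
q' = normalize(q + ½dt·q⊗(0,ω)) = (-0.5723, -0.1752, -0.7830, -0.1696)
new position p' = (-0.5600, 0.9250, -0.0200)
v + (F/m)dt = (-1.0400, 0.8800, -0.4500)

p' = (-0.5600, 0.9250, -0.0200)
q' = (-0.5723, -0.1752, -0.7830, -0.1696)
v' = (-1.0400, 0.8800, -0.4500)
ω' = (1.4890, -0.3370, 0.2345)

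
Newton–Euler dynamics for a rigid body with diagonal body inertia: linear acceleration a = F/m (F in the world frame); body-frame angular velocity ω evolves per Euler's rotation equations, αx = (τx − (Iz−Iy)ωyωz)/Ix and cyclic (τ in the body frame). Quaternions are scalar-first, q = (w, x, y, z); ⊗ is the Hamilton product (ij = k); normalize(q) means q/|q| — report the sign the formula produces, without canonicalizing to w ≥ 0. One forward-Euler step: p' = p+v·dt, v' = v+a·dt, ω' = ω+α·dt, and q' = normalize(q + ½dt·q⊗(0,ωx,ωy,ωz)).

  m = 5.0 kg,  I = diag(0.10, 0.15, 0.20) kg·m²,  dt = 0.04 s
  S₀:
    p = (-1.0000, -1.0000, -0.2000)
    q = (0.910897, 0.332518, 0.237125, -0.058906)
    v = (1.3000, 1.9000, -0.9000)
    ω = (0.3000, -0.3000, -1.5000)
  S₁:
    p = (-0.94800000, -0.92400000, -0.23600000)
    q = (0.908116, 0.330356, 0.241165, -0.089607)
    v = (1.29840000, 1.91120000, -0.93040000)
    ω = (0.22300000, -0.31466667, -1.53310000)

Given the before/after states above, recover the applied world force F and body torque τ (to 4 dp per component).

F = (-0.2000, 1.4000, -3.8000)
τ = (-0.1700, -0.0100, -0.1700)

Δv = v₁−v₀ = (-0.00160000, 0.01120000, -0.03040000)
m·(v₁−v₀)/dt = (-0.2000, 1.4000, -3.8000)
ω₁ − ω₀ = (-0.07700000, -0.01466667, -0.03310000)
gyro term ω₀×Iω₀ = (0.0225, 0.0450, -0.0045)
τ = I·(Δω/dt) + ω₀×(Iω₀) = (-0.1700, -0.0100, -0.1700)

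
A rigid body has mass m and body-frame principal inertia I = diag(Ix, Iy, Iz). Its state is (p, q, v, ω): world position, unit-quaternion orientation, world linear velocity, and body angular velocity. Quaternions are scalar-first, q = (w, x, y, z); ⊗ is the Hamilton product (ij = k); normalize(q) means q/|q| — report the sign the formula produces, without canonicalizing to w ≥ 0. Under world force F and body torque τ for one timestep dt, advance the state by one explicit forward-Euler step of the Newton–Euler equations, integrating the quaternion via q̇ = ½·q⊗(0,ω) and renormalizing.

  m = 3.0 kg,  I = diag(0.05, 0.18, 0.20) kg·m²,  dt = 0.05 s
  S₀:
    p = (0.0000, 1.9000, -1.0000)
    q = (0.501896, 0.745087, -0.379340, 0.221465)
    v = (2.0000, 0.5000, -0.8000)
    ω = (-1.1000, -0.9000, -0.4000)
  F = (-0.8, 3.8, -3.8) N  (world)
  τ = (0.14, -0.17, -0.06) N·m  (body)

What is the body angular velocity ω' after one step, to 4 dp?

ω' = (-0.9672, -0.9289, -0.4472)

angular accel α = (2.6560, -0.5778, -0.9435)
ω + α·dt = (-0.9672, -0.9289, -0.4472)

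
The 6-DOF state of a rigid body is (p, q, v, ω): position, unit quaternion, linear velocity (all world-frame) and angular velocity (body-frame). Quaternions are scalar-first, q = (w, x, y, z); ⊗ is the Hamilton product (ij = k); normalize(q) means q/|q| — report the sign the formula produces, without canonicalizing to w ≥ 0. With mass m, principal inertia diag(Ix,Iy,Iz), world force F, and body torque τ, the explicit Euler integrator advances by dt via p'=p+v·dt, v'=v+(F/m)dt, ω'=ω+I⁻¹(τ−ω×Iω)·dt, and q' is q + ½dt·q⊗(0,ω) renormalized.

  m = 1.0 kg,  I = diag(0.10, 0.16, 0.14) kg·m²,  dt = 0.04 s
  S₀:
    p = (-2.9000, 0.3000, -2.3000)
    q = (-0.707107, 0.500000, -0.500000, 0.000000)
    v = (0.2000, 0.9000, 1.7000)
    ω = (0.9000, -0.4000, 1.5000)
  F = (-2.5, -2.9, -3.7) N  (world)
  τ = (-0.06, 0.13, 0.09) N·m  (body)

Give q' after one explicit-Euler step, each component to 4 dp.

q' = (-0.7196, 0.4720, -0.5090, -0.0162)

Hamilton product q⊗(0,ω) = (-0.6500000, -1.3863963, -0.4671572, -0.8106605)
updated quaternion q' = (-0.7196, 0.4720, -0.5090, -0.0162)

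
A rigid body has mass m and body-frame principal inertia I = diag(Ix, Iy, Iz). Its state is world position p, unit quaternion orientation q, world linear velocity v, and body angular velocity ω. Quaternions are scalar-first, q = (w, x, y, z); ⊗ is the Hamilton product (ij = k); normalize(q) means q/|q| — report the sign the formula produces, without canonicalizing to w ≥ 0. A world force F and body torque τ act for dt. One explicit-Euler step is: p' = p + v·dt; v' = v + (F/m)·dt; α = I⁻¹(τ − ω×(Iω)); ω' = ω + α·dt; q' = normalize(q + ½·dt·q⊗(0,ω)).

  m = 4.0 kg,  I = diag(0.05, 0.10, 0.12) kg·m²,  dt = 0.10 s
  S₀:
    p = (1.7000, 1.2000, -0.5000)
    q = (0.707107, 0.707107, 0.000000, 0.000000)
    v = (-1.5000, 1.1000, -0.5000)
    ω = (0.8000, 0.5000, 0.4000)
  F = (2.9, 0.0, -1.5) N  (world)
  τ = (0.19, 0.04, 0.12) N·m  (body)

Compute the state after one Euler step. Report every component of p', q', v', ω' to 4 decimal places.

p' = (1.5500, 1.3100, -0.5500)
q' = (0.6779, 0.7344, 0.0035, 0.0318)
v' = (-1.4275, 1.1000, -0.5375)
ω' = (1.1720, 0.5624, 0.4833)

ω×(Iω) gyroscopic = (0.0040, -0.0224, 0.0200)
(τ − ω×Iω)/I = (3.7200, 0.6240, 0.8333)
new body rate ω' = (1.1720, 0.5624, 0.4833)
Hamilton product q⊗(0,ω) = (-0.5656856, 0.5656856, 0.0707107, 0.6363963)
q' = normalize(q + ½dt·q⊗(0,ω)) = (0.6779, 0.7344, 0.0035, 0.0318)
linear accel F/m = (0.7250, 0.0000, -0.3750)
new position p' = (1.5500, 1.3100, -0.5500)
v + (F/m)dt = (-1.4275, 1.1000, -0.5375)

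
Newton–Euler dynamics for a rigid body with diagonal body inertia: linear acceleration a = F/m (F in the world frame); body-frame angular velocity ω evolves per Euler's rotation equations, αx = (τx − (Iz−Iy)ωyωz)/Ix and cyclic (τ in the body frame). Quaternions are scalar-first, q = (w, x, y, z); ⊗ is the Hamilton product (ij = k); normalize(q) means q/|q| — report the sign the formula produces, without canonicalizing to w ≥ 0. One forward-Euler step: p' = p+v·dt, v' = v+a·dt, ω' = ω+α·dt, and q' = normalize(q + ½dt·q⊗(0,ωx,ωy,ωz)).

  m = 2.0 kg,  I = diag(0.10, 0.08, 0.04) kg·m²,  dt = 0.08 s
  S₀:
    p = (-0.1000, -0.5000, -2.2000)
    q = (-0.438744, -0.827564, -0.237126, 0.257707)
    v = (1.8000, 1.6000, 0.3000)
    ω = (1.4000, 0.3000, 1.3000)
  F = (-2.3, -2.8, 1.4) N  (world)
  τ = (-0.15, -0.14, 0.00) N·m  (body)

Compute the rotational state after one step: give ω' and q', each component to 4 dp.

ω' = (1.2925, 0.0508, 1.3168)
q' = (-0.4018, -0.8650, -0.1844, 0.2375)

α = I⁻¹(τ − ω×Iω) = (-1.3440, -3.1150, 0.2100)
ω' = ω + α·dt = (1.2925, 0.0508, 1.3168)
2q̇ = q⊗(0,ω) = (0.8947083, -0.9998175, 1.3049998, -0.4866600)
q + ½dt·q⊗(0,ω), renormalized = (-0.4018, -0.8650, -0.1844, 0.2375)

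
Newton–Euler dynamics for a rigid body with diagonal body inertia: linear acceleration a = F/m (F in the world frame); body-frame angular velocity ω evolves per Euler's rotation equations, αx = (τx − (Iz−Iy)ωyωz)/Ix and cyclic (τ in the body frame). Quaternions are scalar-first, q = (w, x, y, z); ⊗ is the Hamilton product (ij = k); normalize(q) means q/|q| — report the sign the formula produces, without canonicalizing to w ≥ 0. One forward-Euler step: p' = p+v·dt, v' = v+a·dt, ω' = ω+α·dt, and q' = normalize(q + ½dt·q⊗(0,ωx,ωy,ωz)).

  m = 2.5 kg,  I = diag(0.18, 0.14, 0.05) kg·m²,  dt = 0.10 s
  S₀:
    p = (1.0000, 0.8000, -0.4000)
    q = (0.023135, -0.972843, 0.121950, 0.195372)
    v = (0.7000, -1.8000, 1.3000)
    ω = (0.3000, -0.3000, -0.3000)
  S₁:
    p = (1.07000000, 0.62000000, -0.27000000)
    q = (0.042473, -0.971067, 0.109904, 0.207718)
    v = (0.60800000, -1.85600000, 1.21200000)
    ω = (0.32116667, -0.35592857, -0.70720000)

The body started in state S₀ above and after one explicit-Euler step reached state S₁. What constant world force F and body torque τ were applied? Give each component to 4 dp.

Δω = ω₁−ω₀ = (0.02116667, -0.05592857, -0.40720000)
ω₀×(Iω₀) = (-0.0081, -0.0117, 0.0036)
applied torque τ = (0.0300, -0.0900, -0.2000)
v₁ − v₀ = (-0.09200000, -0.05600000, -0.08800000)
m·(v₁−v₀)/dt = (-2.3000, -1.4000, -2.2000)

F = (-2.3000, -1.4000, -2.2000)
τ = (0.0300, -0.0900, -0.2000)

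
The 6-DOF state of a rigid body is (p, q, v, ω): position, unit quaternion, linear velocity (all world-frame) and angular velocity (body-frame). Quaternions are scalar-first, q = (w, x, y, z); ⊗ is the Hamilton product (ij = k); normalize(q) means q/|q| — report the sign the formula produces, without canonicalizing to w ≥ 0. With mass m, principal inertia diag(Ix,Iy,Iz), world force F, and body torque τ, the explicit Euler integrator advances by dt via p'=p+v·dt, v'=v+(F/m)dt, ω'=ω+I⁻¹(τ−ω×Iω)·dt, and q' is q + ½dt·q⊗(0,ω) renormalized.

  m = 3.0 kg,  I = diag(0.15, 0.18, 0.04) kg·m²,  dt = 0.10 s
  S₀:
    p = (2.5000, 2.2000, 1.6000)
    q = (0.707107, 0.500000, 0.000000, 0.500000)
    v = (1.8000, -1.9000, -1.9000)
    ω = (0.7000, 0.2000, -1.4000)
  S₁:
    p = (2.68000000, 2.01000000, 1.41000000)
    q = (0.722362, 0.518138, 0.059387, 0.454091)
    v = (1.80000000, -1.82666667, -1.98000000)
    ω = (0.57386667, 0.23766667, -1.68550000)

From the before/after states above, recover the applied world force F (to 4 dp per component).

v₁ − v₀ = (0.00000000, 0.07333333, -0.08000000)
F = m·Δv/dt = (0.0000, 2.2000, -2.4000)

F = (0.0000, 2.2000, -2.4000)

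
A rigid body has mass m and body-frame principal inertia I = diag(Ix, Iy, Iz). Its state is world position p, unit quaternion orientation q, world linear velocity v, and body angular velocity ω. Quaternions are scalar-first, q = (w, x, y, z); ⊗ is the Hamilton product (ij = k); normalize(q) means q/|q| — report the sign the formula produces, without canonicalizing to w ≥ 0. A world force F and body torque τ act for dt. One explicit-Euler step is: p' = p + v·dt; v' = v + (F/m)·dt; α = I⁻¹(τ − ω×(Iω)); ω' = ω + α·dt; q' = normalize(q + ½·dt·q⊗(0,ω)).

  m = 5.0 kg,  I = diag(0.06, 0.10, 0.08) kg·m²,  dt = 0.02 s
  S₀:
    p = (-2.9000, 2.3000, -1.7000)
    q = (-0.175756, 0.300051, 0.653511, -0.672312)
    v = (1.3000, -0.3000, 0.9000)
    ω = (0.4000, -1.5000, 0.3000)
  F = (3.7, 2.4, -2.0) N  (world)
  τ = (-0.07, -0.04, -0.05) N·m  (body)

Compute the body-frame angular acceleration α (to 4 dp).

α = (-1.3167, -0.3760, -0.3250)

precession coupling ω×(Iω) = (0.0090, -0.0024, -0.0240)
α = I⁻¹(τ − ω×Iω) = (-1.3167, -0.3760, -0.3250)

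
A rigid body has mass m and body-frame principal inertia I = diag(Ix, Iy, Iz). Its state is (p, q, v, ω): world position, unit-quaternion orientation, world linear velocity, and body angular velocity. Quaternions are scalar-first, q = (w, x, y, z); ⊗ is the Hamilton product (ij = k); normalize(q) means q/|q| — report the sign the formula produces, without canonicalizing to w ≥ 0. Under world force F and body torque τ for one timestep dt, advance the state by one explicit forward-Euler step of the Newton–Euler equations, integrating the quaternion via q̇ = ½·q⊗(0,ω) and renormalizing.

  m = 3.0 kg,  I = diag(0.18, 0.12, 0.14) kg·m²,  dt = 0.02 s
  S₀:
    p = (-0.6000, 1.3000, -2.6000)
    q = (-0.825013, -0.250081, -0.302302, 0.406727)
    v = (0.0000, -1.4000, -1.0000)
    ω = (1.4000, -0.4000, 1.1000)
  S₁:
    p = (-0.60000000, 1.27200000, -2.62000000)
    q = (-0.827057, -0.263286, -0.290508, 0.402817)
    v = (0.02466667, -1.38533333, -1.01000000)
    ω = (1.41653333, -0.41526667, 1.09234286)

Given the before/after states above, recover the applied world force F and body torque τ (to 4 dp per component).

ω₁ − ω₀ = (0.01653333, -0.01526667, -0.00765714)
applied torque τ = (0.1400, -0.0300, -0.0200)
v₁ − v₀ = (0.02466667, 0.01466667, -0.01000000)
applied force F = (3.7000, 2.2000, -1.5000)

F = (3.7000, 2.2000, -1.5000)
τ = (0.1400, -0.0300, -0.0200)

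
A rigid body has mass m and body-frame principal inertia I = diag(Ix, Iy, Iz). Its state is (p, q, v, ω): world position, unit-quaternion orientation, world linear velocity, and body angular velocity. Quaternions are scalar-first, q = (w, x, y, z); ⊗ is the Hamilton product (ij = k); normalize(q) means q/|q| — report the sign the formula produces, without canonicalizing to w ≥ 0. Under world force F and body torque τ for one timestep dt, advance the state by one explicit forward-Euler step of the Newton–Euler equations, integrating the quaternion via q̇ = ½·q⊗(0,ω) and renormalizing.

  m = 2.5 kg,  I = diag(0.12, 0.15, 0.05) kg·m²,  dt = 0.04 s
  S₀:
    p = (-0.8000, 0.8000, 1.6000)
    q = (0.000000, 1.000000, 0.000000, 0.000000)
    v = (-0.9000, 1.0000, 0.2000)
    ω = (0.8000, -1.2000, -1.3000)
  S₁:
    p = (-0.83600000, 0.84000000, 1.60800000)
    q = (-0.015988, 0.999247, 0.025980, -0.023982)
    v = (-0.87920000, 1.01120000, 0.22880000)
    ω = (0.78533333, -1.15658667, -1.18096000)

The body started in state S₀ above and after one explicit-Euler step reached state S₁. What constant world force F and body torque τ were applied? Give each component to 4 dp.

F = (1.3000, 0.7000, 1.8000)
τ = (-0.2000, 0.0900, 0.1200)

ω₁ − ω₀ = (-0.01466667, 0.04341333, 0.11904000)
gyro term ω₀×Iω₀ = (-0.1560, -0.0728, -0.0288)
τ = I·(Δω/dt) + ω₀×(Iω₀) = (-0.2000, 0.0900, 0.1200)
velocity change Δv = (0.02080000, 0.01120000, 0.02880000)
F = m·Δv/dt = (1.3000, 0.7000, 1.8000)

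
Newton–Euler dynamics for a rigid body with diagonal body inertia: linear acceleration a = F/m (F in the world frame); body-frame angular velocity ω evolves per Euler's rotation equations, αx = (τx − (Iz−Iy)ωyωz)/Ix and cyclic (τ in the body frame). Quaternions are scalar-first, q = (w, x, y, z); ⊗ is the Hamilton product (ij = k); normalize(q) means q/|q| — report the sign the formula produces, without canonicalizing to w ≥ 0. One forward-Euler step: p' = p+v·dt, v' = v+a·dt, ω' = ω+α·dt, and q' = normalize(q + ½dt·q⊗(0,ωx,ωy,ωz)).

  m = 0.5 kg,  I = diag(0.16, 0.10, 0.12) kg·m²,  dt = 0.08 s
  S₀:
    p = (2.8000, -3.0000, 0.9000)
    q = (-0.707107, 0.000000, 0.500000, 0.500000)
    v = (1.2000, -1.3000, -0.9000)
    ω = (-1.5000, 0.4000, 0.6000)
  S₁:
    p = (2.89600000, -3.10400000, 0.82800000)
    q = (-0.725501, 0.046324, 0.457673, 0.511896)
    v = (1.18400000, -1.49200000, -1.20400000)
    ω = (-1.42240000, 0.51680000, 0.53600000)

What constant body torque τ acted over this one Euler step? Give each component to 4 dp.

rate change Δω = (0.07760000, 0.11680000, -0.06400000)
gyro term ω₀×Iω₀ = (0.0048, -0.0360, 0.0360)
I·α + gyro = (0.1600, 0.1100, -0.0600)

τ = (0.1600, 0.1100, -0.0600)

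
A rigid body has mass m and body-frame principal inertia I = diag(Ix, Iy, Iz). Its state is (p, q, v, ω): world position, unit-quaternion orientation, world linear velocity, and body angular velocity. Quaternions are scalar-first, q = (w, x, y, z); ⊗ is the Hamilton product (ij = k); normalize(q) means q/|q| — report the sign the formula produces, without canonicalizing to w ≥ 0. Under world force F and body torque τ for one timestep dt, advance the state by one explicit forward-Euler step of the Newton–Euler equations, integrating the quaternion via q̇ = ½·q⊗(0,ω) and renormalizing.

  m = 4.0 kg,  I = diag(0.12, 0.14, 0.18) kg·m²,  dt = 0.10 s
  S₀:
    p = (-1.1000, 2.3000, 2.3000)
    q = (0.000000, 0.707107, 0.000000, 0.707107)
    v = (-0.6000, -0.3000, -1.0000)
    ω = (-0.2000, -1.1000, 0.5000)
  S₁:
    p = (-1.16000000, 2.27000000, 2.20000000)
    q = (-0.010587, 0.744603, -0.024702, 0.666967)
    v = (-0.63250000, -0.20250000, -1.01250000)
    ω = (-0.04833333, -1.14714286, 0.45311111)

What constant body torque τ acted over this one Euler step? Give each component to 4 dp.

τ = (0.1600, -0.0600, -0.0800)

ω₁ − ω₀ = (0.15166667, -0.04714286, -0.04688889)
ω₀×(Iω₀) = (-0.0220, 0.0060, 0.0044)
I·α + gyro = (0.1600, -0.0600, -0.0800)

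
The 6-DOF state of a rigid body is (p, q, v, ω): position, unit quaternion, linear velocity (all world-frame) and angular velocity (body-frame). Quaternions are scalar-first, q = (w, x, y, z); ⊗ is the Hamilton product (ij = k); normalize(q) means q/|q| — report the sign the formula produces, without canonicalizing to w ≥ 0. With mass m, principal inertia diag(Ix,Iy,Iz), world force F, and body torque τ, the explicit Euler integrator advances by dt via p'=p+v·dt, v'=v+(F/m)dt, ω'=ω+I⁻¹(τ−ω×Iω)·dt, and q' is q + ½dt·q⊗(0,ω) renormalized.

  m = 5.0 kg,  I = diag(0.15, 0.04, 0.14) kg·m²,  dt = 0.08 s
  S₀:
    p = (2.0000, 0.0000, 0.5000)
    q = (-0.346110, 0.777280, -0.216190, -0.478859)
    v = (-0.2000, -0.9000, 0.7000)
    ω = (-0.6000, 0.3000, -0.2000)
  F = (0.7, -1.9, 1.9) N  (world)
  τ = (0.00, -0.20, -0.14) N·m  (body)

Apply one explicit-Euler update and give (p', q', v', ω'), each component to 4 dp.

p' = (1.9840, -0.0720, 0.5560)
q' = (-0.3286, 0.7928, -0.2026, -0.4718)
v' = (-0.1888, -0.9304, 0.7304)
ω' = (-0.5968, -0.1024, -0.2913)

a = (0.1400, -0.3800, 0.3800)
new position p' = (1.9840, -0.0720, 0.5560)
v + (F/m)dt = (-0.1888, -0.9304, 0.7304)
(τ − ω×Iω)/I = (0.0400, -5.0300, -1.1414)
ω' = ω + α·dt = (-0.5968, -0.1024, -0.2913)
q⊗(0,ω) = (0.4354532, 0.3945617, 0.3389384, 0.1726920)
q' = normalize(q + ½dt·q⊗(0,ω)) = (-0.3286, 0.7928, -0.2026, -0.4718)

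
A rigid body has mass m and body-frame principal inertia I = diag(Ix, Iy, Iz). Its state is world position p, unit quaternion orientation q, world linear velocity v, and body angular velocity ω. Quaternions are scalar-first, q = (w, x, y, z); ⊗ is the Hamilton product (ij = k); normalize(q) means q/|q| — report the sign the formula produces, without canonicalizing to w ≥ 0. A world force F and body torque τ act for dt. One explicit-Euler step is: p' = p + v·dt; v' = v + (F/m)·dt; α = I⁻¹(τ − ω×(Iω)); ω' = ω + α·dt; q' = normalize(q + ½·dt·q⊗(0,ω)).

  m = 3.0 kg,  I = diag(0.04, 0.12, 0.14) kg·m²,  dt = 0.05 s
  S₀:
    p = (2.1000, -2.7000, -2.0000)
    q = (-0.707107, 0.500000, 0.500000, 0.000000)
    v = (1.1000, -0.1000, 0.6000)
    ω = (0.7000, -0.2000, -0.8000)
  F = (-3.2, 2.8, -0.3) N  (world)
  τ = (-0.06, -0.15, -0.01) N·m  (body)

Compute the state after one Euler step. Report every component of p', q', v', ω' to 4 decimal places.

p' = (2.1550, -2.7050, -1.9700)
q' = (-0.7131, 0.4775, 0.5133, 0.0029)
v' = (1.0467, -0.0533, 0.5950)
ω' = (0.6210, -0.2858, -0.7996)

α = I⁻¹(τ − ω×Iω) = (-1.5800, -1.7167, 0.0086)
ω + α·dt = (0.6210, -0.2858, -0.7996)
q⊗(0,ω) = (-0.2500000, -0.8949749, 0.5414214, 0.1156856)
q' = normalize(q + ½dt·q⊗(0,ω)) = (-0.7131, 0.4775, 0.5133, 0.0029)
a = F/m = (-1.0667, 0.9333, -0.1000)
p + v·dt = (2.1550, -2.7050, -1.9700)
v + (F/m)dt = (1.0467, -0.0533, 0.5950)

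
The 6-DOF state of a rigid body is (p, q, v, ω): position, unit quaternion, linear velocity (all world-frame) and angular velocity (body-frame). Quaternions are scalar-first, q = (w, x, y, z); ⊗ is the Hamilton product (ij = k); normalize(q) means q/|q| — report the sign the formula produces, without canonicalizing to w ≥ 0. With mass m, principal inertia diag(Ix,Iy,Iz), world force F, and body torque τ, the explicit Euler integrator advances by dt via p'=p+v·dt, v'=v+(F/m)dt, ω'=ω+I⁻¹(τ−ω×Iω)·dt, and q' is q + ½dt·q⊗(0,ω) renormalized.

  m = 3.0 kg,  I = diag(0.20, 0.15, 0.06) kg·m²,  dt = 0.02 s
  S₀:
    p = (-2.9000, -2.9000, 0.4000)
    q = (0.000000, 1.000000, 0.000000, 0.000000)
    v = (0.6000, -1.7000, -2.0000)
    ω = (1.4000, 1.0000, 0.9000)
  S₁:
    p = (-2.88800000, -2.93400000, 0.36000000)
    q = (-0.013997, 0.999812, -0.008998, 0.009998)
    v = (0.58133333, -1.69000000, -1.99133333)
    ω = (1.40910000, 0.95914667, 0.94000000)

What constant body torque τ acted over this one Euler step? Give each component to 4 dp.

ω₁ − ω₀ = (0.00910000, -0.04085333, 0.04000000)
τ = I·(Δω/dt) + ω₀×(Iω₀) = (0.0100, -0.1300, 0.0500)

τ = (0.0100, -0.1300, 0.0500)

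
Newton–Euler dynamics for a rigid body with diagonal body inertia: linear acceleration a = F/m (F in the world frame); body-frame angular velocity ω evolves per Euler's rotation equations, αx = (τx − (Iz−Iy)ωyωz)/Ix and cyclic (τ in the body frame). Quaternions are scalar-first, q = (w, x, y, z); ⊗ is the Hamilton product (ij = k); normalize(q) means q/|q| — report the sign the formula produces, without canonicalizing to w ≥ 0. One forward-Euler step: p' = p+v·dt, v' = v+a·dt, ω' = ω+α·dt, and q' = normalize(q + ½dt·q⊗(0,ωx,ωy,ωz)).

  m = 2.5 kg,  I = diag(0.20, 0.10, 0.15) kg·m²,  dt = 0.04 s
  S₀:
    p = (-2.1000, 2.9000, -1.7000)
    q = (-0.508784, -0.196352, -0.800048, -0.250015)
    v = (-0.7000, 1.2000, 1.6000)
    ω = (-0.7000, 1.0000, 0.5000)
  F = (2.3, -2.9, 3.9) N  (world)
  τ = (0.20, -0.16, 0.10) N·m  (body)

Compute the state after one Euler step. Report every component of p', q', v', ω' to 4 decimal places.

p' = (-2.1280, 2.9480, -1.6360)
q' = (-0.4929, -0.1922, -0.8045, -0.2701)
v' = (-0.6632, 1.1536, 1.6624)
ω' = (-0.6650, 0.9430, 0.5080)

a = (0.9200, -1.1600, 1.5600)
p' = p + v·dt = (-2.1280, 2.9480, -1.6360)
v' = v + a·dt = (-0.6632, 1.1536, 1.6624)
gyro term ω×Iω = (0.0250, -0.0175, 0.0700)
(τ − ω×Iω)/I = (0.8750, -1.4250, 0.2000)
ω' = ω + α·dt = (-0.6650, 0.9430, 0.5080)
2q̇ = q⊗(0,ω) = (0.7876091, 0.2061398, -0.2355975, -1.0107776)
updated quaternion q' = (-0.4929, -0.1922, -0.8045, -0.2701)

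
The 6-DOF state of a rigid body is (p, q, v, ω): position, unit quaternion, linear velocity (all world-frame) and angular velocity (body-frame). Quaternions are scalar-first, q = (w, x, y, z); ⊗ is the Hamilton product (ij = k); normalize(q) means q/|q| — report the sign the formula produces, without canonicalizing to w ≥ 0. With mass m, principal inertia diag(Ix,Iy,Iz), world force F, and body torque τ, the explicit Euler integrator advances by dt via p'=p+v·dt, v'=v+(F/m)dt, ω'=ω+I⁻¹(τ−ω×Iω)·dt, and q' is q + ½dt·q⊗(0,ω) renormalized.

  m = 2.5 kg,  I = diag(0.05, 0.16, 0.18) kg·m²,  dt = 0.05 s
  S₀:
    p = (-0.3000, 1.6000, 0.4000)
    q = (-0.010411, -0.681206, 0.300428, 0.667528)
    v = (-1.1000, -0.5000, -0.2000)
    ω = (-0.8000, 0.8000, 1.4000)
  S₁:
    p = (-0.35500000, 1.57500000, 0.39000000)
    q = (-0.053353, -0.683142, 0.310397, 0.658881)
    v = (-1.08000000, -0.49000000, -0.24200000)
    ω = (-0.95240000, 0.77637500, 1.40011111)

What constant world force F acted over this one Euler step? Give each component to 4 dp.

v₁ − v₀ = (0.02000000, 0.01000000, -0.04200000)
applied force F = (1.0000, 0.5000, -2.1000)

F = (1.0000, 0.5000, -2.1000)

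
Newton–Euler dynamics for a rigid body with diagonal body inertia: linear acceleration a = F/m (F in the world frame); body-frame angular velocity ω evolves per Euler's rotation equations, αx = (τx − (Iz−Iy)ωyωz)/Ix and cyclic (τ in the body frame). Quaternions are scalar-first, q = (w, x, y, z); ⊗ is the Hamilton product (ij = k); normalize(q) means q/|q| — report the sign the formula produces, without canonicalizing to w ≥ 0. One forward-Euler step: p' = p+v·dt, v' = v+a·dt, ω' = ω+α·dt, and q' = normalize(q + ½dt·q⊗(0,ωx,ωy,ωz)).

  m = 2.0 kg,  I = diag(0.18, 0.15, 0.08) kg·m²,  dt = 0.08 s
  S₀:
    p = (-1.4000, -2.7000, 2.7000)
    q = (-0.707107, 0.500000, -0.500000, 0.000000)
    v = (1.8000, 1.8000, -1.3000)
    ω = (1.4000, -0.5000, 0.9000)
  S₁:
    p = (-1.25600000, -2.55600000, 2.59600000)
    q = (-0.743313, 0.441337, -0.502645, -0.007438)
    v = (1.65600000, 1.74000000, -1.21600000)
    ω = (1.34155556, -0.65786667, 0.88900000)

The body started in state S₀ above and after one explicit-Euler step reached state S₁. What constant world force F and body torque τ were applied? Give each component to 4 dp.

F = (-3.6000, -1.5000, 2.1000)
τ = (-0.1000, -0.1700, 0.0100)

v₁ − v₀ = (-0.14400000, -0.06000000, 0.08400000)
F = m·Δv/dt = (-3.6000, -1.5000, 2.1000)
ω₁ − ω₀ = (-0.05844444, -0.15786667, -0.01100000)
ω₀×(Iω₀) = (0.0315, 0.1260, 0.0210)
τ = I·(Δω/dt) + ω₀×(Iω₀) = (-0.1000, -0.1700, 0.0100)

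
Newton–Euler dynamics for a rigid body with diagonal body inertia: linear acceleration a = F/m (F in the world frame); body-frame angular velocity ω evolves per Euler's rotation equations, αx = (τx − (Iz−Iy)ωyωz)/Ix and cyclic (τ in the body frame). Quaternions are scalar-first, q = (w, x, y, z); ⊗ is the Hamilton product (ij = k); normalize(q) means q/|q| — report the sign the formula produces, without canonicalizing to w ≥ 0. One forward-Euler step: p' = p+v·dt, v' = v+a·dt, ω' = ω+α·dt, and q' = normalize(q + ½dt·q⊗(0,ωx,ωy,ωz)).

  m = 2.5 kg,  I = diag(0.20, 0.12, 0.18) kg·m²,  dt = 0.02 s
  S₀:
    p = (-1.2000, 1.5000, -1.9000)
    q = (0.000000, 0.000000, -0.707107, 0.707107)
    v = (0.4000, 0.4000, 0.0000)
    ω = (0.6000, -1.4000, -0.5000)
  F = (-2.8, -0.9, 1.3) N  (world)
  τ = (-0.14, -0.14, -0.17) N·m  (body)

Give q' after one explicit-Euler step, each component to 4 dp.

Hamilton product q⊗(0,ω) = (-0.6363963, 1.3435033, 0.4242642, 0.4242642)
q' = normalize(q + ½dt·q⊗(0,ω)) = (-0.0064, 0.0134, -0.7028, 0.7113)

q' = (-0.0064, 0.0134, -0.7028, 0.7113)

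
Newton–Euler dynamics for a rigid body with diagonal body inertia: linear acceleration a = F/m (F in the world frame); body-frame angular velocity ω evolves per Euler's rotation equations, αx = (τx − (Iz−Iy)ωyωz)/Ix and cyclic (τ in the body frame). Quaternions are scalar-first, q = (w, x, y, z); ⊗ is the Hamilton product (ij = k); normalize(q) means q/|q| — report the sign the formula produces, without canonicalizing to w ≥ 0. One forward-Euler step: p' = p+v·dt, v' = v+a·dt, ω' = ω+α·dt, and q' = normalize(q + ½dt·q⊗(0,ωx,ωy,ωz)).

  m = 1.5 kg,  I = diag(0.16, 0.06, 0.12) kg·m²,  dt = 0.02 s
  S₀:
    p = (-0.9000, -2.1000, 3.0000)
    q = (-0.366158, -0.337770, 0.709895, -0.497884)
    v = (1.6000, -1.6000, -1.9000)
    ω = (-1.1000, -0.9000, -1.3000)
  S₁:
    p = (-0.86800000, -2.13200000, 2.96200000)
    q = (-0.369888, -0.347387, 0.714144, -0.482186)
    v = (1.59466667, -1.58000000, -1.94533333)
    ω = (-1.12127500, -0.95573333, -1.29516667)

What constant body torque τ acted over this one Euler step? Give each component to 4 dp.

τ = (-0.1000, -0.1100, -0.0700)

Δω = ω₁−ω₀ = (-0.02127500, -0.05573333, 0.00483333)
applied torque τ = (-0.1000, -0.1100, -0.0700)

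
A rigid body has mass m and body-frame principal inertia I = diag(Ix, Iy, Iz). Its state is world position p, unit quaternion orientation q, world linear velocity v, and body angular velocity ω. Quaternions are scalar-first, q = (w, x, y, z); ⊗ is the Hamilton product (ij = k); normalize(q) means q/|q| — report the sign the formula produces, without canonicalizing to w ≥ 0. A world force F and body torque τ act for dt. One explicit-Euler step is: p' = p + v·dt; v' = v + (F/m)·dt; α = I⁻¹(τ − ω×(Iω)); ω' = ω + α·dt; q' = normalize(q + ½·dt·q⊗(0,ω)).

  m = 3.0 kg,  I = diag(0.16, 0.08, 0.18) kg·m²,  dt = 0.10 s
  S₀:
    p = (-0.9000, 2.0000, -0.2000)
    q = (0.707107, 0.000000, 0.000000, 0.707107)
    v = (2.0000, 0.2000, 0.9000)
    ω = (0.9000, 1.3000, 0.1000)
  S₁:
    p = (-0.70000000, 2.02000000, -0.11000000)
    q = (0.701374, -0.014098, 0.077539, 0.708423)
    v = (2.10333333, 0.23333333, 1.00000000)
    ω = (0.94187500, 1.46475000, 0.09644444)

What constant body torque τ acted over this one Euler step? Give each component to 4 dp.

τ = (0.0800, 0.1300, -0.1000)

Δω = ω₁−ω₀ = (0.04187500, 0.16475000, -0.00355556)
gyro term ω₀×Iω₀ = (0.0130, -0.0018, -0.0936)
applied torque τ = (0.0800, 0.1300, -0.1000)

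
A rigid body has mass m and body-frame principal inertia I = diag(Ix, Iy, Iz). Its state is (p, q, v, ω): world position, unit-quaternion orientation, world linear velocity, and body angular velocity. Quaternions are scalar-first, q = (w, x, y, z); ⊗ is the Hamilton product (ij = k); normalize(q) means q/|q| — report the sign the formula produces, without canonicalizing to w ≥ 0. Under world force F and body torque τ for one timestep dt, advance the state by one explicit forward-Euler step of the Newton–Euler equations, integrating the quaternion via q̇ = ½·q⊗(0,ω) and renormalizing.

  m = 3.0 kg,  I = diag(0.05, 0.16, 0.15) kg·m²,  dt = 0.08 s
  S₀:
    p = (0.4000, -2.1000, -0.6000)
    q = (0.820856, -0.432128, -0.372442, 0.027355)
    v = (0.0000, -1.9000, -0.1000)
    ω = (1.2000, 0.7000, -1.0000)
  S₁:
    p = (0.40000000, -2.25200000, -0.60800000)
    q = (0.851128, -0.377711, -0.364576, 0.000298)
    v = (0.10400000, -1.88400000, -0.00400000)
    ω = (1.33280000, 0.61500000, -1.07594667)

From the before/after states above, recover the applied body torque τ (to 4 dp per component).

τ = (0.0900, -0.0500, -0.0500)

ω₁ − ω₀ = (0.13280000, -0.08500000, -0.07594667)
I·α + gyro = (0.0900, -0.0500, -0.0500)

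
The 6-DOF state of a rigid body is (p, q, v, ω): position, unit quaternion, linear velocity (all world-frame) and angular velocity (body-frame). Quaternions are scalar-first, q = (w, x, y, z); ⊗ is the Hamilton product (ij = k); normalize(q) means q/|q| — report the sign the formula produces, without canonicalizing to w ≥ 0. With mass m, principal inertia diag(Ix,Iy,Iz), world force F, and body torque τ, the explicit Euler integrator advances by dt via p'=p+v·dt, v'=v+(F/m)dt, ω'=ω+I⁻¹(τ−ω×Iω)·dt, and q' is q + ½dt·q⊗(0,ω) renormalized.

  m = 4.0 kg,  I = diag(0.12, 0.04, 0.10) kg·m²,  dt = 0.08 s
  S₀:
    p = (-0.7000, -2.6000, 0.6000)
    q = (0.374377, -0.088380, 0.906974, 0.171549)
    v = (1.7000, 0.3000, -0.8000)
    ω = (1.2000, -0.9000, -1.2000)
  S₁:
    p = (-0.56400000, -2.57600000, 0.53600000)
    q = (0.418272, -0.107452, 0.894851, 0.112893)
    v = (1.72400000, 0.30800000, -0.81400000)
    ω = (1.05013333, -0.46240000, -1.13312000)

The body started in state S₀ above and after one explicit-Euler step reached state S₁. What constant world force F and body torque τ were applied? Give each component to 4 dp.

ω₁ − ω₀ = (-0.14986667, 0.43760000, 0.06688000)
precession coupling = (0.0648, -0.0288, 0.0864)
applied torque τ = (-0.1600, 0.1900, 0.1700)
v₁ − v₀ = (0.02400000, 0.00800000, -0.01400000)
F = m·Δv/dt = (1.2000, 0.4000, -0.7000)

F = (1.2000, 0.4000, -0.7000)
τ = (-0.1600, 0.1900, 0.1700)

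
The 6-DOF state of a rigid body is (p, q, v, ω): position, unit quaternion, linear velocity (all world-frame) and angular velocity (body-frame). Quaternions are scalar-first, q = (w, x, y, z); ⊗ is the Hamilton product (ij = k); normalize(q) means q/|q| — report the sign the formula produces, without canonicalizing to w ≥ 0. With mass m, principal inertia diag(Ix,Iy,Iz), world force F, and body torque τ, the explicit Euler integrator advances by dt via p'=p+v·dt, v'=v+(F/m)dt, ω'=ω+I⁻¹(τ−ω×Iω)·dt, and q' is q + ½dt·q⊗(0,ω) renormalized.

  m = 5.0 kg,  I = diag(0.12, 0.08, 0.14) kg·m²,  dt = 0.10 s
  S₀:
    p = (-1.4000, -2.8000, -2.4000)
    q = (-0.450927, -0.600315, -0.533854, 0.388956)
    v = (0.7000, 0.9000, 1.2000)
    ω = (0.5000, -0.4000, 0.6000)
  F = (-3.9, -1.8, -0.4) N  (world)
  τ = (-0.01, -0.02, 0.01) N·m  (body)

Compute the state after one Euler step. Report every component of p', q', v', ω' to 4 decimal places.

a = (-0.7800, -0.3600, -0.0800)
p' = p + v·dt = (-1.3300, -2.7100, -2.2800)
v + (F/m)dt = (0.6220, 0.8640, 1.1920)
(τ − ω×Iω)/I = (0.0367, -0.1750, 0.0143)
ω + α·dt = (0.5037, -0.4175, 0.6014)
q⊗(0,ω) = (-0.1467577, -0.3901935, 0.7350378, 0.2364968)
q' = normalize(q + ½dt·q⊗(0,ω)) = (-0.4578, -0.6192, -0.4966, 0.4004)

p' = (-1.3300, -2.7100, -2.2800)
q' = (-0.4578, -0.6192, -0.4966, 0.4004)
v' = (0.6220, 0.8640, 1.1920)
ω' = (0.5037, -0.4175, 0.6014)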